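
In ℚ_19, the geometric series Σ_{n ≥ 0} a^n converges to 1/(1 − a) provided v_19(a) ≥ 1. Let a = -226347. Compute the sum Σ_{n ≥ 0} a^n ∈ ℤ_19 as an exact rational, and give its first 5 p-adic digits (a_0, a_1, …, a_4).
Σ a^n = 1/(1 − a) = 1/226348;  first 5 digits = (1, 0, 0, 5, 17)

v_19(a) = 3 ≥ 1, so the series converges in ℤ_19 to 1/(1 − a) = 1/(1 − (-226347)) = 1/226348. Expand this rational in ℤ_19: compute digits iteratively via d_i = x_i mod 19, x_{i+1} = (x_i − d_i)/19. The first 5 digits are (1, 0, 0, 5, 17).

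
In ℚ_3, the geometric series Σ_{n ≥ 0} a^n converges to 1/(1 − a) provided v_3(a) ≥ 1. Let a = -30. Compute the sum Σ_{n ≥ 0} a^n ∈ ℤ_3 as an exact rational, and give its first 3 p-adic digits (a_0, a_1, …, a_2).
Σ a^n = 1/(1 − a) = 1/31;  first 3 digits = (1, 2, 0)

v_3(a) = 1 ≥ 1, so the series converges in ℤ_3 to 1/(1 − a) = 1/(1 − (-30)) = 1/31. Expand this rational in ℤ_3: compute digits iteratively via d_i = x_i mod 3, x_{i+1} = (x_i − d_i)/3. The first 3 digits are (1, 2, 0).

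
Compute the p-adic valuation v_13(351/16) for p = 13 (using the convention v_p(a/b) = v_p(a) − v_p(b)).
v_13(351/16) = 1

Factor powers of 13 from the numerator and denominator of the reduced fraction: 351 = 13^1 · 27 and 16 = 13^0 · 16. Apply v_p(a/b) = v_p(a) − v_p(b): v_13(351/16) = 1 − 0 = 1.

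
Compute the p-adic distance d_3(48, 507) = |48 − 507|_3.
d_3(48, 507) = 1/27

Step 1 — x − y = 48 − 507 = -459. Step 2 — v_3(-459) = 3 (factor: -459 = −(3^3 · 17); the sign does not affect v_p). Step 3 — |x − y|_3 = 3^{-3} = 1/27.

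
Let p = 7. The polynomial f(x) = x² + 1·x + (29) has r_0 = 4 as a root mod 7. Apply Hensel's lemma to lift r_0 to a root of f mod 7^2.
r_1 = 4 (mod 49)

Hensel: r_{i+1} = r_i − f(r_i)·(f′(r_i))^{-1} mod 7^{i+2}, f′(x) = 2x + 1. Iterate:
  r_0 = 4 (mod 7)
  r_1 = 4 (mod 49)
Final: r = 4 satisfies f(r) ≡ 0 mod 7^2.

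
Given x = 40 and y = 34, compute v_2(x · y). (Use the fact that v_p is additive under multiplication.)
v_2(1360) = 4

v_p(x) = 3 (factor: 40 = 2^3 · 5); v_p(y) = 1 (factor: 34 = 2^1 · 17). Additivity: v_p(xy) = v_p(x) + v_p(y) = 3 + 1 = 4. (Direct check: xy = 1360 = 2^4 · (85).)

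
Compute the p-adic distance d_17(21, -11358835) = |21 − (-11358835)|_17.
d_17(21, -11358835) = 1/1419857

Step 1 — x − y = 21 − (-11358835) = 11358856. Step 2 — v_17(11358856) = 5 (factor: 11358856 = (17^5 · 8); the sign does not affect v_p). Step 3 — |x − y|_17 = 17^{-5} = 1/1419857.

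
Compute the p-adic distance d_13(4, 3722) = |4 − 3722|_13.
d_13(4, 3722) = 1/169

Step 1 — x − y = 4 − 3722 = -3718. Step 2 — v_13(-3718) = 2 (factor: -3718 = −(13^2 · 22); the sign does not affect v_p). Step 3 — |x − y|_13 = 13^{-2} = 1/169.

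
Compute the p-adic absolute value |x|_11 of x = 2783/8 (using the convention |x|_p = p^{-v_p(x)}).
|2783/8|_11 = 1/121

Step 1 — compute v_11(x) by factoring powers of 11 out of the numerator and denominator: v_11(2783/8) = 2. Step 2 — apply |x|_p = p^{-v_p(x)} = 11^{-2} = 1/121.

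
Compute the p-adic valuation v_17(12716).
v_17(12716) = 2

v_17(n) is the largest exponent k such that 17^k divides n. Factor out: 12716 = 17^2 · 44. (Sign doesn't affect v_p.) So v_17(12716) = 2.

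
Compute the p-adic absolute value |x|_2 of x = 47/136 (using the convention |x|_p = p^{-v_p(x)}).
|47/136|_2 = 8

Step 1 — compute v_2(x) by factoring powers of 2 out of the numerator and denominator: v_2(47/136) = -3. Step 2 — apply |x|_p = p^{-v_p(x)} = 2^{3} = 8.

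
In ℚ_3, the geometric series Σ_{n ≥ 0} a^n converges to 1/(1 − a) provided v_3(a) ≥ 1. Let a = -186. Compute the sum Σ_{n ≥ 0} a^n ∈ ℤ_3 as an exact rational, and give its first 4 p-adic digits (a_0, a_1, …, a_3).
Σ a^n = 1/(1 − a) = 1/187;  first 4 digits = (1, 1, 1, 0)

v_3(a) = 1 ≥ 1, so the series converges in ℤ_3 to 1/(1 − a) = 1/(1 − (-186)) = 1/187. Expand this rational in ℤ_3: compute digits iteratively via d_i = x_i mod 3, x_{i+1} = (x_i − d_i)/3. The first 4 digits are (1, 1, 1, 0).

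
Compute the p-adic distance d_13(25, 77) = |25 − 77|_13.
d_13(25, 77) = 1/13

Step 1 — x − y = 25 − 77 = -52. Step 2 — v_13(-52) = 1 (factor: -52 = −(13^1 · 4); the sign does not affect v_p). Step 3 — |x − y|_13 = 13^{-1} = 1/13.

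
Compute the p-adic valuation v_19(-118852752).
v_19(-118852752) = 5

v_19(n) is the largest exponent k such that 19^k divides n. Factor out: -118852752 = -19^5 · 48. (Sign doesn't affect v_p.) So v_19(-118852752) = 5.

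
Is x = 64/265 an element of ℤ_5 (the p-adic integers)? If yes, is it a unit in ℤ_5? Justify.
x ∉ ℤ_5 (v_5(x) = -1 < 0)

ℤ_5 = {x ∈ ℚ_5 : v_5(x) ≥ 0} and ℤ_5^× = {x ∈ ℤ_5 : v_5(x) = 0}. Here v_5(64/265) = v_5(num) − v_5(den) = -1; compare against these criteria.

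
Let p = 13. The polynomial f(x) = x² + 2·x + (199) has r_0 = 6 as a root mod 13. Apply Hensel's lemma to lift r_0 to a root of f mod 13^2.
r_1 = 97 (mod 169)

Hensel: r_{i+1} = r_i − f(r_i)·(f′(r_i))^{-1} mod 13^{i+2}, f′(x) = 2x + 2. Iterate:
  r_0 = 6 (mod 13)
  r_1 = 97 (mod 169)
Final: r = 97 satisfies f(r) ≡ 0 mod 13^2.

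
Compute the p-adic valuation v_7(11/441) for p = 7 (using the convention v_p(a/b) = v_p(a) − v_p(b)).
v_7(11/441) = -2

Factor powers of 7 from the numerator and denominator of the reduced fraction: 11 = 7^0 · 11 and 441 = 7^2 · 9. Apply v_p(a/b) = v_p(a) − v_p(b): v_7(11/441) = 0 − 2 = -2.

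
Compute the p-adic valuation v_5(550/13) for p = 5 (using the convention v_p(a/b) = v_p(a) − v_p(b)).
v_5(550/13) = 2

Factor powers of 5 from the numerator and denominator of the reduced fraction: 550 = 5^2 · 22 and 13 = 5^0 · 13. Apply v_p(a/b) = v_p(a) − v_p(b): v_5(550/13) = 2 − 0 = 2.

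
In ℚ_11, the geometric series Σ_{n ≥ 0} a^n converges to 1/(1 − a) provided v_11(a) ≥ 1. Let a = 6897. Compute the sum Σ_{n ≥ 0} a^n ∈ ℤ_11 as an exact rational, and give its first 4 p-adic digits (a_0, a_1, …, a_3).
Σ a^n = 1/(1 − a) = -1/6896;  first 4 digits = (1, 0, 2, 5)

v_11(a) = 2 ≥ 1, so the series converges in ℤ_11 to 1/(1 − a) = 1/(1 − 6897) = -1/6896. Expand this rational in ℤ_11: compute digits iteratively via d_i = x_i mod 11, x_{i+1} = (x_i − d_i)/11. The first 4 digits are (1, 0, 2, 5).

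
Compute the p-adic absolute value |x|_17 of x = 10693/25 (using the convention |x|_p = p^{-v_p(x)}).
|10693/25|_17 = 1/289

Step 1 — compute v_17(x) by factoring powers of 17 out of the numerator and denominator: v_17(10693/25) = 2. Step 2 — apply |x|_p = p^{-v_p(x)} = 17^{-2} = 1/289.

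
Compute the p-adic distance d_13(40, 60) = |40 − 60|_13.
d_13(40, 60) = 1

Step 1 — x − y = 40 − 60 = -20. Step 2 — v_13(-20) = 0 (factor: -20 = −(13^0 · 20); the sign does not affect v_p). Step 3 — |x − y|_13 = 13^{0} = 1.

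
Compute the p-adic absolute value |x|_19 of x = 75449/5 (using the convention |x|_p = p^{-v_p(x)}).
|75449/5|_19 = 1/6859

Step 1 — compute v_19(x) by factoring powers of 19 out of the numerator and denominator: v_19(75449/5) = 3. Step 2 — apply |x|_p = p^{-v_p(x)} = 19^{-3} = 1/6859.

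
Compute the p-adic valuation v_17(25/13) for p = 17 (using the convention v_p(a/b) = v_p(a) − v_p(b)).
v_17(25/13) = 0

Factor powers of 17 from the numerator and denominator of the reduced fraction: 25 = 17^0 · 25 and 13 = 17^0 · 13. Apply v_p(a/b) = v_p(a) − v_p(b): v_17(25/13) = 0 − 0 = 0.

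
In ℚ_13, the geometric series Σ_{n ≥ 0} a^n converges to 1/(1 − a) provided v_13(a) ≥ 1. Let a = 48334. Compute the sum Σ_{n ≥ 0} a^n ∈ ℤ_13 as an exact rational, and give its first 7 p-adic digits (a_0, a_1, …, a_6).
Σ a^n = 1/(1 − a) = -1/48333;  first 7 digits = (1, 0, 0, 9, 1, 0, 3)

v_13(a) = 3 ≥ 1, so the series converges in ℤ_13 to 1/(1 − a) = 1/(1 − 48334) = -1/48333. Expand this rational in ℤ_13: compute digits iteratively via d_i = x_i mod 13, x_{i+1} = (x_i − d_i)/13. The first 7 digits are (1, 0, 0, 9, 1, 0, 3).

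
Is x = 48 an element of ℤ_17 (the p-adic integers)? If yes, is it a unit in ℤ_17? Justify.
x ∈ ℤ_17^× (unit); v_17(x) = 0

ℤ_17 = {x ∈ ℚ_17 : v_17(x) ≥ 0} and ℤ_17^× = {x ∈ ℤ_17 : v_17(x) = 0}. Here v_17(48) = v_17(num) − v_17(den) = 0; compare against these criteria.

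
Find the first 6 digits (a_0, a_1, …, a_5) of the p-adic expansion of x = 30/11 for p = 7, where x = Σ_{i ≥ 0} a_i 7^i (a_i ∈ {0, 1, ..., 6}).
(a_0, …, a_5) = (4, 3, 4, 0, 5, 5)

v_7(30/11) = 0 (numerator and denominator both coprime to 7), so x ∈ ℤ_7^×. Compute digits iteratively via a_i = x_i mod 7, x_{i+1} = (x_i − a_i)/7, with x_0 = x:
  x_0 = 30/11;  a_0 = 4;  x_1 = (x_0 − 4)/7 = -2/11
  x_1 = -2/11;  a_1 = 3;  x_2 = (x_1 − 3)/7 = -5/11
  x_2 = -5/11;  a_2 = 4;  x_3 = (x_2 − 4)/7 = -7/11
  x_3 = -7/11;  a_3 = 0;  x_4 = (x_3 − 0)/7 = -1/11
  x_4 = -1/11;  a_4 = 5;  x_5 = (x_4 − 5)/7 = -8/11
  x_5 = -8/11;  a_5 = 5;  x_6 = (x_5 − 5)/7 = -9/11
Digits: (4, 3, 4, 0, 5, 5).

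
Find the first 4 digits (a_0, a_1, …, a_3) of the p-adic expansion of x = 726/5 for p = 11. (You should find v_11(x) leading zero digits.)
(a_0, …, a_3) = (0, 0, 10, 8)

v_11(726/5) = 2, so a_0 = ... = a_1 = 0. Factor out: x = 11^2 · u with u = 6/5 a unit in ℤ_11. Expand u iteratively via a_{v+i} = u_i mod 11, u_{i+1} = (u_i − a_{v+i})/11:
  u_0 = 6/5;  a_2 = 10;  u_1 = (u_0 − 10)/11 = -4/5
  u_1 = -4/5;  a_3 = 8;  u_2 = (u_1 − 8)/11 = -4/5
Digits: (0, 0, 10, 8).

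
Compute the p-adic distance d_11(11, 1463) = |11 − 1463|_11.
d_11(11, 1463) = 1/121

Step 1 — x − y = 11 − 1463 = -1452. Step 2 — v_11(-1452) = 2 (factor: -1452 = −(11^2 · 12); the sign does not affect v_p). Step 3 — |x − y|_11 = 11^{-2} = 1/121.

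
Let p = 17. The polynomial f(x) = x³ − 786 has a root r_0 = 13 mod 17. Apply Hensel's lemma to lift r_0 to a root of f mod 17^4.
r_3 = 81018 (mod 83521)

Hensel: r_{i+1} = r_i − f(r_i)/f′(r_i) mod 17^{i+2}, where f′(x) = 3x². Iterate:
  r_0 = 13 (mod 17)
  r_1 = 98 (mod 289)
  r_2 = 2410 (mod 4913)
  r_3 = 81018 (mod 83521)
Final: r = 81018 with f(r) ≡ 0 mod 17^4.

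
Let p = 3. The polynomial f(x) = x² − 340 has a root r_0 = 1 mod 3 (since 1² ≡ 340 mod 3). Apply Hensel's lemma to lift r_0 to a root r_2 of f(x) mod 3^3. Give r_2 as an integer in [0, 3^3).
r_2 = 4 (mod 27)

Hensel's recurrence: r_{i+1} = r_i − f(r_i)·(f′(r_i))^{-1} mod 3^{i+2}, with f′(x) = 2x. Iterate:
  r_0 = 1 (mod 3)
  r_1 = 4 (mod 9)
  r_2 = 4 (mod 27)
Final: r_2 = 4, and one checks f(r_2) ≡ 0 mod 3^3.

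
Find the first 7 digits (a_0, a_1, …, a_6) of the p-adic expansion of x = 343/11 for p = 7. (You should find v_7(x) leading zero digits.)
(a_0, …, a_6) = (0, 0, 0, 2, 1, 3, 4)

v_7(343/11) = 3, so a_0 = ... = a_2 = 0. Factor out: x = 7^3 · u with u = 1/11 a unit in ℤ_7. Expand u iteratively via a_{v+i} = u_i mod 7, u_{i+1} = (u_i − a_{v+i})/7:
  u_0 = 1/11;  a_3 = 2;  u_1 = (u_0 − 2)/7 = -3/11
  u_1 = -3/11;  a_4 = 1;  u_2 = (u_1 − 1)/7 = -2/11
  u_2 = -2/11;  a_5 = 3;  u_3 = (u_2 − 3)/7 = -5/11
  u_3 = -5/11;  a_6 = 4;  u_4 = (u_3 − 4)/7 = -7/11
Digits: (0, 0, 0, 2, 1, 3, 4).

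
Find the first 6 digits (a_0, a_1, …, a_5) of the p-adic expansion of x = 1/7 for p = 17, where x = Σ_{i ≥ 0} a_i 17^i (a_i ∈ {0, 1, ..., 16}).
(a_0, …, a_5) = (5, 7, 2, 12, 9, 14)

v_17(1/7) = 0 (numerator and denominator both coprime to 17), so x ∈ ℤ_17^×. Compute digits iteratively via a_i = x_i mod 17, x_{i+1} = (x_i − a_i)/17, with x_0 = x:
  x_0 = 1/7;  a_0 = 5;  x_1 = (x_0 − 5)/17 = -2/7
  x_1 = -2/7;  a_1 = 7;  x_2 = (x_1 − 7)/17 = -3/7
  x_2 = -3/7;  a_2 = 2;  x_3 = (x_2 − 2)/17 = -1/7
  x_3 = -1/7;  a_3 = 12;  x_4 = (x_3 − 12)/17 = -5/7
  x_4 = -5/7;  a_4 = 9;  x_5 = (x_4 − 9)/17 = -4/7
  x_5 = -4/7;  a_5 = 14;  x_6 = (x_5 − 14)/17 = -6/7
Digits: (5, 7, 2, 12, 9, 14).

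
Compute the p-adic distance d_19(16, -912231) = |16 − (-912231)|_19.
d_19(16, -912231) = 1/130321

Step 1 — x − y = 16 − (-912231) = 912247. Step 2 — v_19(912247) = 4 (factor: 912247 = (19^4 · 7); the sign does not affect v_p). Step 3 — |x − y|_19 = 19^{-4} = 1/130321.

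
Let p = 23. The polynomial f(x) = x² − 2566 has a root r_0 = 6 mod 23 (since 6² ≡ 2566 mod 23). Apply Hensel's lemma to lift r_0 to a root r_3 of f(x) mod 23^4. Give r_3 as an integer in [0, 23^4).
r_3 = 123562 (mod 279841)

Hensel's recurrence: r_{i+1} = r_i − f(r_i)·(f′(r_i))^{-1} mod 23^{i+2}, with f′(x) = 2x. Iterate:
  r_0 = 6 (mod 23)
  r_1 = 305 (mod 529)
  r_2 = 1892 (mod 12167)
  r_3 = 123562 (mod 279841)
Final: r_3 = 123562, and one checks f(r_3) ≡ 0 mod 23^4.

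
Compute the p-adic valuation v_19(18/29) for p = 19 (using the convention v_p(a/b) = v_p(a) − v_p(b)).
v_19(18/29) = 0

Factor powers of 19 from the numerator and denominator of the reduced fraction: 18 = 19^0 · 18 and 29 = 19^0 · 29. Apply v_p(a/b) = v_p(a) − v_p(b): v_19(18/29) = 0 − 0 = 0.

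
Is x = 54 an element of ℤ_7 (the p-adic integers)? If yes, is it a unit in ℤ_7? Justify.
x ∈ ℤ_7^× (unit); v_7(x) = 0

ℤ_7 = {x ∈ ℚ_7 : v_7(x) ≥ 0} and ℤ_7^× = {x ∈ ℤ_7 : v_7(x) = 0}. Here v_7(54) = v_7(num) − v_7(den) = 0; compare against these criteria.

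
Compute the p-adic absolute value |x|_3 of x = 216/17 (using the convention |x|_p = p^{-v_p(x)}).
|216/17|_3 = 1/27

Step 1 — compute v_3(x) by factoring powers of 3 out of the numerator and denominator: v_3(216/17) = 3. Step 2 — apply |x|_p = p^{-v_p(x)} = 3^{-3} = 1/27.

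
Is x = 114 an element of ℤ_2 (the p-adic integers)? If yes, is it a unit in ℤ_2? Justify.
x ∈ ℤ_2 but not a unit; v_2(x) = 1 > 0

ℤ_2 = {x ∈ ℚ_2 : v_2(x) ≥ 0} and ℤ_2^× = {x ∈ ℤ_2 : v_2(x) = 0}. Here v_2(114) = v_2(num) − v_2(den) = 1; compare against these criteria.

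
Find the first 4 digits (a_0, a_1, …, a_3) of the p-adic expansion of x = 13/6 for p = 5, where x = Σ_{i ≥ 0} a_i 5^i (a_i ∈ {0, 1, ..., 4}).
(a_0, …, a_3) = (3, 4, 0, 4)

v_5(13/6) = 0 (numerator and denominator both coprime to 5), so x ∈ ℤ_5^×. Compute digits iteratively via a_i = x_i mod 5, x_{i+1} = (x_i − a_i)/5, with x_0 = x:
  x_0 = 13/6;  a_0 = 3;  x_1 = (x_0 − 3)/5 = -1/6
  x_1 = -1/6;  a_1 = 4;  x_2 = (x_1 − 4)/5 = -5/6
  x_2 = -5/6;  a_2 = 0;  x_3 = (x_2 − 0)/5 = -1/6
  x_3 = -1/6;  a_3 = 4;  x_4 = (x_3 − 4)/5 = -5/6
Digits: (3, 4, 0, 4).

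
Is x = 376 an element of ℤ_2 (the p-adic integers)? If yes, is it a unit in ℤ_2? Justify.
x ∈ ℤ_2 but not a unit; v_2(x) = 3 > 0

ℤ_2 = {x ∈ ℚ_2 : v_2(x) ≥ 0} and ℤ_2^× = {x ∈ ℤ_2 : v_2(x) = 0}. Here v_2(376) = v_2(num) − v_2(den) = 3; compare against these criteria.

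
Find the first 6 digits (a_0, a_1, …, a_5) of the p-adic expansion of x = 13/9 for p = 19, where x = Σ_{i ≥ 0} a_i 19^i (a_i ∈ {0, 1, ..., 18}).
(a_0, …, a_5) = (12, 10, 10, 10, 10, 10)

v_19(13/9) = 0 (numerator and denominator both coprime to 19), so x ∈ ℤ_19^×. Compute digits iteratively via a_i = x_i mod 19, x_{i+1} = (x_i − a_i)/19, with x_0 = x:
  x_0 = 13/9;  a_0 = 12;  x_1 = (x_0 − 12)/19 = -5/9
  x_1 = -5/9;  a_1 = 10;  x_2 = (x_1 − 10)/19 = -5/9
  x_2 = -5/9;  a_2 = 10;  x_3 = (x_2 − 10)/19 = -5/9
  x_3 = -5/9;  a_3 = 10;  x_4 = (x_3 − 10)/19 = -5/9
  x_4 = -5/9;  a_4 = 10;  x_5 = (x_4 − 10)/19 = -5/9
  x_5 = -5/9;  a_5 = 10;  x_6 = (x_5 − 10)/19 = -5/9
Digits: (12, 10, 10, 10, 10, 10).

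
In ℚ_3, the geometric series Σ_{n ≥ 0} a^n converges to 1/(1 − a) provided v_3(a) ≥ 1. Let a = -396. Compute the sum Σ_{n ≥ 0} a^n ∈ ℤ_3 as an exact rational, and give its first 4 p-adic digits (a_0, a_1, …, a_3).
Σ a^n = 1/(1 − a) = 1/397;  first 4 digits = (1, 0, 1, 0)

v_3(a) = 2 ≥ 1, so the series converges in ℤ_3 to 1/(1 − a) = 1/(1 − (-396)) = 1/397. Expand this rational in ℤ_3: compute digits iteratively via d_i = x_i mod 3, x_{i+1} = (x_i − d_i)/3. The first 4 digits are (1, 0, 1, 0).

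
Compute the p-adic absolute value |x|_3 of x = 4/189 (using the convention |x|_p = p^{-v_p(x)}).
|4/189|_3 = 27

Step 1 — compute v_3(x) by factoring powers of 3 out of the numerator and denominator: v_3(4/189) = -3. Step 2 — apply |x|_p = p^{-v_p(x)} = 3^{3} = 27.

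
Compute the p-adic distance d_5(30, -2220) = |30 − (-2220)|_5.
d_5(30, -2220) = 1/125

Step 1 — x − y = 30 − (-2220) = 2250. Step 2 — v_5(2250) = 3 (factor: 2250 = (5^3 · 18); the sign does not affect v_p). Step 3 — |x − y|_5 = 5^{-3} = 1/125.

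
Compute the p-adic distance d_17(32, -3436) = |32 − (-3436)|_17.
d_17(32, -3436) = 1/289

Step 1 — x − y = 32 − (-3436) = 3468. Step 2 — v_17(3468) = 2 (factor: 3468 = (17^2 · 12); the sign does not affect v_p). Step 3 — |x − y|_17 = 17^{-2} = 1/289.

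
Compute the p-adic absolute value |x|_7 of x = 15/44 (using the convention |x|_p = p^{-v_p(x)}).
|15/44|_7 = 1

Step 1 — compute v_7(x) by factoring powers of 7 out of the numerator and denominator: v_7(15/44) = 0. Step 2 — apply |x|_p = p^{-v_p(x)} = 7^{0} = 1.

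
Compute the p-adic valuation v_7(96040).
v_7(96040) = 4

v_7(n) is the largest exponent k such that 7^k divides n. Factor out: 96040 = 7^4 · 40. (Sign doesn't affect v_p.) So v_7(96040) = 4.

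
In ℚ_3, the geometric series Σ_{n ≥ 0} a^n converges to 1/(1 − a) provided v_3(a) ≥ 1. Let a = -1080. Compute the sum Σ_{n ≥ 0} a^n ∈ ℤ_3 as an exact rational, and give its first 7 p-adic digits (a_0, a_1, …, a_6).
Σ a^n = 1/(1 − a) = 1/1081;  first 7 digits = (1, 0, 0, 2, 1, 1, 2)

v_3(a) = 3 ≥ 1, so the series converges in ℤ_3 to 1/(1 − a) = 1/(1 − (-1080)) = 1/1081. Expand this rational in ℤ_3: compute digits iteratively via d_i = x_i mod 3, x_{i+1} = (x_i − d_i)/3. The first 7 digits are (1, 0, 0, 2, 1, 1, 2).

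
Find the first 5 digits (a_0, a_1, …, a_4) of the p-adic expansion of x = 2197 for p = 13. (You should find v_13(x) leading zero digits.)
(a_0, …, a_4) = (0, 0, 0, 1, 0)

v_13(2197) = 3, so a_0 = ... = a_2 = 0. Factor out: x = 13^3 · u with u = 1 a unit in ℤ_13. Expand u iteratively via a_{v+i} = u_i mod 13, u_{i+1} = (u_i − a_{v+i})/13:
  u_0 = 1;  a_3 = 1;  u_1 = (u_0 − 1)/13 = 0
  u_1 = 0;  a_4 = 0;  u_2 = (u_1 − 0)/13 = 0
Digits: (0, 0, 0, 1, 0).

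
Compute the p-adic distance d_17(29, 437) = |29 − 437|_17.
d_17(29, 437) = 1/17

Step 1 — x − y = 29 − 437 = -408. Step 2 — v_17(-408) = 1 (factor: -408 = −(17^1 · 24); the sign does not affect v_p). Step 3 — |x − y|_17 = 17^{-1} = 1/17.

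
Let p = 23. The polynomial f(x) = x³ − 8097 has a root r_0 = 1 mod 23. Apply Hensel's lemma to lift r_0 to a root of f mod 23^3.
r_2 = 6579 (mod 12167)

Hensel: r_{i+1} = r_i − f(r_i)/f′(r_i) mod 23^{i+2}, where f′(x) = 3x². Iterate:
  r_0 = 1 (mod 23)
  r_1 = 231 (mod 529)
  r_2 = 6579 (mod 12167)
Final: r = 6579 with f(r) ≡ 0 mod 23^3.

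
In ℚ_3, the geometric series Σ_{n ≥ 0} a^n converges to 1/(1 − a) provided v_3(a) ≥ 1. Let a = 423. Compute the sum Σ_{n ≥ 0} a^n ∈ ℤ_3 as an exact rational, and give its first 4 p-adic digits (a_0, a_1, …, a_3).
Σ a^n = 1/(1 − a) = -1/422;  first 4 digits = (1, 0, 2, 0)

v_3(a) = 2 ≥ 1, so the series converges in ℤ_3 to 1/(1 − a) = 1/(1 − 423) = -1/422. Expand this rational in ℤ_3: compute digits iteratively via d_i = x_i mod 3, x_{i+1} = (x_i − d_i)/3. The first 4 digits are (1, 0, 2, 0).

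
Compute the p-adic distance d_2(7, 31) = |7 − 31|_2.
d_2(7, 31) = 1/8

Step 1 — x − y = 7 − 31 = -24. Step 2 — v_2(-24) = 3 (factor: -24 = −(2^3 · 3); the sign does not affect v_p). Step 3 — |x − y|_2 = 2^{-3} = 1/8.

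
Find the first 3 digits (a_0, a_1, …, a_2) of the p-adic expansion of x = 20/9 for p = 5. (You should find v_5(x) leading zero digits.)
(a_0, …, a_2) = (0, 1, 1)

v_5(20/9) = 1, so a_0 = ... = a_0 = 0. Factor out: x = 5^1 · u with u = 4/9 a unit in ℤ_5. Expand u iteratively via a_{v+i} = u_i mod 5, u_{i+1} = (u_i − a_{v+i})/5:
  u_0 = 4/9;  a_1 = 1;  u_1 = (u_0 − 1)/5 = -1/9
  u_1 = -1/9;  a_2 = 1;  u_2 = (u_1 − 1)/5 = -2/9
Digits: (0, 1, 1).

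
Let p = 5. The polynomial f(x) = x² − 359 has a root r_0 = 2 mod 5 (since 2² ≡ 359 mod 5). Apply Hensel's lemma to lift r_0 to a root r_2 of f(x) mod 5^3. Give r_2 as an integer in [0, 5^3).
r_2 = 22 (mod 125)

Hensel's recurrence: r_{i+1} = r_i − f(r_i)·(f′(r_i))^{-1} mod 5^{i+2}, with f′(x) = 2x. Iterate:
  r_0 = 2 (mod 5)
  r_1 = 22 (mod 25)
  r_2 = 22 (mod 125)
Final: r_2 = 22, and one checks f(r_2) ≡ 0 mod 5^3.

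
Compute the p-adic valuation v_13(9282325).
v_13(9282325) = 5

v_13(n) is the largest exponent k such that 13^k divides n. Factor out: 9282325 = 13^5 · 25. (Sign doesn't affect v_p.) So v_13(9282325) = 5.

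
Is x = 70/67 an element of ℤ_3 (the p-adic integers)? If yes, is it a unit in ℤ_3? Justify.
x ∈ ℤ_3^× (unit); v_3(x) = 0

ℤ_3 = {x ∈ ℚ_3 : v_3(x) ≥ 0} and ℤ_3^× = {x ∈ ℤ_3 : v_3(x) = 0}. Here v_3(70/67) = v_3(num) − v_3(den) = 0; compare against these criteria.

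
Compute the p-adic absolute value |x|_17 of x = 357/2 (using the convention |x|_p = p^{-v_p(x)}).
|357/2|_17 = 1/17

Step 1 — compute v_17(x) by factoring powers of 17 out of the numerator and denominator: v_17(357/2) = 1. Step 2 — apply |x|_p = p^{-v_p(x)} = 17^{-1} = 1/17.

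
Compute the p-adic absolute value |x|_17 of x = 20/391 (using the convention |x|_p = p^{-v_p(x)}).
|20/391|_17 = 17

Step 1 — compute v_17(x) by factoring powers of 17 out of the numerator and denominator: v_17(20/391) = -1. Step 2 — apply |x|_p = p^{-v_p(x)} = 17^{1} = 17.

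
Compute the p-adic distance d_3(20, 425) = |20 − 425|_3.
d_3(20, 425) = 1/81

Step 1 — x − y = 20 − 425 = -405. Step 2 — v_3(-405) = 4 (factor: -405 = −(3^4 · 5); the sign does not affect v_p). Step 3 — |x − y|_3 = 3^{-4} = 1/81.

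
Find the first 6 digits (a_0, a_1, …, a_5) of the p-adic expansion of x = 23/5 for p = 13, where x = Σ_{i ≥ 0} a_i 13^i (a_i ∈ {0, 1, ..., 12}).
(a_0, …, a_5) = (2, 8, 2, 5, 10, 7)

v_13(23/5) = 0 (numerator and denominator both coprime to 13), so x ∈ ℤ_13^×. Compute digits iteratively via a_i = x_i mod 13, x_{i+1} = (x_i − a_i)/13, with x_0 = x:
  x_0 = 23/5;  a_0 = 2;  x_1 = (x_0 − 2)/13 = 1/5
  x_1 = 1/5;  a_1 = 8;  x_2 = (x_1 − 8)/13 = -3/5
  x_2 = -3/5;  a_2 = 2;  x_3 = (x_2 − 2)/13 = -1/5
  x_3 = -1/5;  a_3 = 5;  x_4 = (x_3 − 5)/13 = -2/5
  x_4 = -2/5;  a_4 = 10;  x_5 = (x_4 − 10)/13 = -4/5
  x_5 = -4/5;  a_5 = 7;  x_6 = (x_5 − 7)/13 = -3/5
Digits: (2, 8, 2, 5, 10, 7).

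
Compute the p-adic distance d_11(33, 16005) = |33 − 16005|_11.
d_11(33, 16005) = 1/1331

Step 1 — x − y = 33 − 16005 = -15972. Step 2 — v_11(-15972) = 3 (factor: -15972 = −(11^3 · 12); the sign does not affect v_p). Step 3 — |x − y|_11 = 11^{-3} = 1/1331.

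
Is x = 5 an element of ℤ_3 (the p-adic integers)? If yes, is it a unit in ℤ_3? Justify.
x ∈ ℤ_3^× (unit); v_3(x) = 0

ℤ_3 = {x ∈ ℚ_3 : v_3(x) ≥ 0} and ℤ_3^× = {x ∈ ℤ_3 : v_3(x) = 0}. Here v_3(5) = v_3(num) − v_3(den) = 0; compare against these criteria.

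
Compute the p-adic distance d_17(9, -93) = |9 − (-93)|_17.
d_17(9, -93) = 1/17

Step 1 — x − y = 9 − (-93) = 102. Step 2 — v_17(102) = 1 (factor: 102 = (17^1 · 6); the sign does not affect v_p). Step 3 — |x − y|_17 = 17^{-1} = 1/17.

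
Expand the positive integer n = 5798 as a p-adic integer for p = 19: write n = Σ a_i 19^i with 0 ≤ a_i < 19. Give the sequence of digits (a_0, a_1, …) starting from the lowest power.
(a_0, a_1, …) = (3, 1, 16)

Repeated division by 19 gives the digits low-to-high: 5798 = 3 + 1·19^1 + 16·19^2. Digit sequence: (3, 1, 16).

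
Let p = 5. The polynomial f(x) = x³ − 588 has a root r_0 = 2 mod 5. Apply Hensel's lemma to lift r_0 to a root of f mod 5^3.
r_2 = 42 (mod 125)

Hensel: r_{i+1} = r_i − f(r_i)/f′(r_i) mod 5^{i+2}, where f′(x) = 3x². Iterate:
  r_0 = 2 (mod 5)
  r_1 = 17 (mod 25)
  r_2 = 42 (mod 125)
Final: r = 42 with f(r) ≡ 0 mod 5^3.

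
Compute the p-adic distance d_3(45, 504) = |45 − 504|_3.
d_3(45, 504) = 1/27

Step 1 — x − y = 45 − 504 = -459. Step 2 — v_3(-459) = 3 (factor: -459 = −(3^3 · 17); the sign does not affect v_p). Step 3 — |x − y|_3 = 3^{-3} = 1/27.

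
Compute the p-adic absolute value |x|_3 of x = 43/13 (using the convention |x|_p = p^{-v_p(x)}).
|43/13|_3 = 1

Step 1 — compute v_3(x) by factoring powers of 3 out of the numerator and denominator: v_3(43/13) = 0. Step 2 — apply |x|_p = p^{-v_p(x)} = 3^{0} = 1.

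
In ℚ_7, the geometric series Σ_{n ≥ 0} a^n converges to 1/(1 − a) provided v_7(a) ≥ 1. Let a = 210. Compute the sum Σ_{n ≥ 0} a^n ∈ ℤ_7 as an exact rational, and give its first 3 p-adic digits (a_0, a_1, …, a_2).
Σ a^n = 1/(1 − a) = -1/209;  first 3 digits = (1, 2, 1)

v_7(a) = 1 ≥ 1, so the series converges in ℤ_7 to 1/(1 − a) = 1/(1 − 210) = -1/209. Expand this rational in ℤ_7: compute digits iteratively via d_i = x_i mod 7, x_{i+1} = (x_i − d_i)/7. The first 3 digits are (1, 2, 1).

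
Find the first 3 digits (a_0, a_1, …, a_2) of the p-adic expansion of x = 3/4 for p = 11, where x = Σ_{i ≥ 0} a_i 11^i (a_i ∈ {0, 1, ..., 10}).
(a_0, …, a_2) = (9, 2, 8)

v_11(3/4) = 0 (numerator and denominator both coprime to 11), so x ∈ ℤ_11^×. Compute digits iteratively via a_i = x_i mod 11, x_{i+1} = (x_i − a_i)/11, with x_0 = x:
  x_0 = 3/4;  a_0 = 9;  x_1 = (x_0 − 9)/11 = -3/4
  x_1 = -3/4;  a_1 = 2;  x_2 = (x_1 − 2)/11 = -1/4
  x_2 = -1/4;  a_2 = 8;  x_3 = (x_2 − 8)/11 = -3/4
Digits: (9, 2, 8).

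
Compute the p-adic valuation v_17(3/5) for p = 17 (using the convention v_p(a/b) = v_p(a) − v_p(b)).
v_17(3/5) = 0

Factor powers of 17 from the numerator and denominator of the reduced fraction: 3 = 17^0 · 3 and 5 = 17^0 · 5. Apply v_p(a/b) = v_p(a) − v_p(b): v_17(3/5) = 0 − 0 = 0.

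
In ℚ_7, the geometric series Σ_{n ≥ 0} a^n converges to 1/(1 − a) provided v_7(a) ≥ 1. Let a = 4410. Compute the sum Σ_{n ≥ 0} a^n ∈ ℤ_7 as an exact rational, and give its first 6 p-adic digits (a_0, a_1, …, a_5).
Σ a^n = 1/(1 − a) = -1/4409;  first 6 digits = (1, 0, 6, 5, 2, 2)

v_7(a) = 2 ≥ 1, so the series converges in ℤ_7 to 1/(1 − a) = 1/(1 − 4410) = -1/4409. Expand this rational in ℤ_7: compute digits iteratively via d_i = x_i mod 7, x_{i+1} = (x_i − d_i)/7. The first 6 digits are (1, 0, 6, 5, 2, 2).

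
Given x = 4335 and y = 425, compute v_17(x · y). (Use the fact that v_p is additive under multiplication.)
v_17(1842375) = 3

v_p(x) = 2 (factor: 4335 = 17^2 · 15); v_p(y) = 1 (factor: 425 = 17^1 · 25). Additivity: v_p(xy) = v_p(x) + v_p(y) = 2 + 1 = 3. (Direct check: xy = 1842375 = 17^3 · (375).)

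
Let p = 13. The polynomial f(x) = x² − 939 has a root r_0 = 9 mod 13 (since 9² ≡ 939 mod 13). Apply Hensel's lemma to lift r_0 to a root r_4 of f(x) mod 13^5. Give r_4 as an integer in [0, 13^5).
r_4 = 182295 (mod 371293)

Hensel's recurrence: r_{i+1} = r_i − f(r_i)·(f′(r_i))^{-1} mod 13^{i+2}, with f′(x) = 2x. Iterate:
  r_0 = 9 (mod 13)
  r_1 = 113 (mod 169)
  r_2 = 2141 (mod 2197)
  r_3 = 10929 (mod 28561)
  r_4 = 182295 (mod 371293)
Final: r_4 = 182295, and one checks f(r_4) ≡ 0 mod 13^5.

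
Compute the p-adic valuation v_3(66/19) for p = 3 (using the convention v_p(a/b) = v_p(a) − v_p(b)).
v_3(66/19) = 1

Factor powers of 3 from the numerator and denominator of the reduced fraction: 66 = 3^1 · 22 and 19 = 3^0 · 19. Apply v_p(a/b) = v_p(a) − v_p(b): v_3(66/19) = 1 − 0 = 1.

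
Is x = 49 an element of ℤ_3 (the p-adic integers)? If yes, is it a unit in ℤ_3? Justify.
x ∈ ℤ_3^× (unit); v_3(x) = 0

ℤ_3 = {x ∈ ℚ_3 : v_3(x) ≥ 0} and ℤ_3^× = {x ∈ ℤ_3 : v_3(x) = 0}. Here v_3(49) = v_3(num) − v_3(den) = 0; compare against these criteria.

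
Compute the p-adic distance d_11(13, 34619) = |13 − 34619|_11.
d_11(13, 34619) = 1/1331

Step 1 — x − y = 13 − 34619 = -34606. Step 2 — v_11(-34606) = 3 (factor: -34606 = −(11^3 · 26); the sign does not affect v_p). Step 3 — |x − y|_11 = 11^{-3} = 1/1331.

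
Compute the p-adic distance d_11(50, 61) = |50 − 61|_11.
d_11(50, 61) = 1/11

Step 1 — x − y = 50 − 61 = -11. Step 2 — v_11(-11) = 1 (factor: -11 = −(11^1 · 1); the sign does not affect v_p). Step 3 — |x − y|_11 = 11^{-1} = 1/11.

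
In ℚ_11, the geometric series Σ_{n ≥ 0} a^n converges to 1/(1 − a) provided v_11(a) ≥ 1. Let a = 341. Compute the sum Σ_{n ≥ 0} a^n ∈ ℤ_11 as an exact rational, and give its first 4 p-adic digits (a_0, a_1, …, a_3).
Σ a^n = 1/(1 − a) = -1/340;  first 4 digits = (1, 9, 6, 2)

v_11(a) = 1 ≥ 1, so the series converges in ℤ_11 to 1/(1 − a) = 1/(1 − 341) = -1/340. Expand this rational in ℤ_11: compute digits iteratively via d_i = x_i mod 11, x_{i+1} = (x_i − d_i)/11. The first 4 digits are (1, 9, 6, 2).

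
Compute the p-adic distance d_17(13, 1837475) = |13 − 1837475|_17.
d_17(13, 1837475) = 1/83521

Step 1 — x − y = 13 − 1837475 = -1837462. Step 2 — v_17(-1837462) = 4 (factor: -1837462 = −(17^4 · 22); the sign does not affect v_p). Step 3 — |x − y|_17 = 17^{-4} = 1/83521.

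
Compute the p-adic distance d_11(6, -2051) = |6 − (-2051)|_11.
d_11(6, -2051) = 1/121

Step 1 — x − y = 6 − (-2051) = 2057. Step 2 — v_11(2057) = 2 (factor: 2057 = (11^2 · 17); the sign does not affect v_p). Step 3 — |x − y|_11 = 11^{-2} = 1/121.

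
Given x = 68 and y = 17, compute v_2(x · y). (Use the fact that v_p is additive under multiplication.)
v_2(1156) = 2

v_p(x) = 2 (factor: 68 = 2^2 · 17); v_p(y) = 0 (factor: 17 = 2^0 · 17). Additivity: v_p(xy) = v_p(x) + v_p(y) = 2 + 0 = 2. (Direct check: xy = 1156 = 2^2 · (289).)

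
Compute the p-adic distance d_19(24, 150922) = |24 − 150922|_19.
d_19(24, 150922) = 1/6859

Step 1 — x − y = 24 − 150922 = -150898. Step 2 — v_19(-150898) = 3 (factor: -150898 = −(19^3 · 22); the sign does not affect v_p). Step 3 — |x − y|_19 = 19^{-3} = 1/6859.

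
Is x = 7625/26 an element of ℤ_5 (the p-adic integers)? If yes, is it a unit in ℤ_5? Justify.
x ∈ ℤ_5 but not a unit; v_5(x) = 3 > 0

ℤ_5 = {x ∈ ℚ_5 : v_5(x) ≥ 0} and ℤ_5^× = {x ∈ ℤ_5 : v_5(x) = 0}. Here v_5(7625/26) = v_5(num) − v_5(den) = 3; compare against these criteria.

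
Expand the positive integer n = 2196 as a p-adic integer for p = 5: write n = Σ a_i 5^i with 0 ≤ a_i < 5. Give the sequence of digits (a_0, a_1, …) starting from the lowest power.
(a_0, a_1, …) = (1, 4, 2, 2, 3)

Repeated division by 5 gives the digits low-to-high: 2196 = 1 + 4·5^1 + 2·5^2 + 2·5^3 + 3·5^4. Digit sequence: (1, 4, 2, 2, 3).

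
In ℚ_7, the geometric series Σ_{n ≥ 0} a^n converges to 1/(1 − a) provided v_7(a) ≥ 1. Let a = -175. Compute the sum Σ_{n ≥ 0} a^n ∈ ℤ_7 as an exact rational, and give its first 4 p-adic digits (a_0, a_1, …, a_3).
Σ a^n = 1/(1 − a) = 1/176;  first 4 digits = (1, 3, 5, 3)

v_7(a) = 1 ≥ 1, so the series converges in ℤ_7 to 1/(1 − a) = 1/(1 − (-175)) = 1/176. Expand this rational in ℤ_7: compute digits iteratively via d_i = x_i mod 7, x_{i+1} = (x_i − d_i)/7. The first 4 digits are (1, 3, 5, 3).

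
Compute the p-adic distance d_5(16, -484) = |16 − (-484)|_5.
d_5(16, -484) = 1/125

Step 1 — x − y = 16 − (-484) = 500. Step 2 — v_5(500) = 3 (factor: 500 = (5^3 · 4); the sign does not affect v_p). Step 3 — |x − y|_5 = 5^{-3} = 1/125.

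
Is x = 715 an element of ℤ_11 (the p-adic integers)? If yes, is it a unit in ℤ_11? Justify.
x ∈ ℤ_11 but not a unit; v_11(x) = 1 > 0

ℤ_11 = {x ∈ ℚ_11 : v_11(x) ≥ 0} and ℤ_11^× = {x ∈ ℤ_11 : v_11(x) = 0}. Here v_11(715) = v_11(num) − v_11(den) = 1; compare against these criteria.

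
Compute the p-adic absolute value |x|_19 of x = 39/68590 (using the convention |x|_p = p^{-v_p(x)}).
|39/68590|_19 = 6859

Step 1 — compute v_19(x) by factoring powers of 19 out of the numerator and denominator: v_19(39/68590) = -3. Step 2 — apply |x|_p = p^{-v_p(x)} = 19^{3} = 6859.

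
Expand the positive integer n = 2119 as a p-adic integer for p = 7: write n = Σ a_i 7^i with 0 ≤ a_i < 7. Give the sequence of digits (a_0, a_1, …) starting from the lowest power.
(a_0, a_1, …) = (5, 1, 1, 6)

Repeated division by 7 gives the digits low-to-high: 2119 = 5 + 1·7^1 + 1·7^2 + 6·7^3. Digit sequence: (5, 1, 1, 6).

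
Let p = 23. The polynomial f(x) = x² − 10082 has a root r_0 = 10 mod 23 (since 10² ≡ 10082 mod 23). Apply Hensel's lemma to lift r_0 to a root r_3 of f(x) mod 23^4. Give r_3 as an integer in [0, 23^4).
r_3 = 207930 (mod 279841)

Hensel's recurrence: r_{i+1} = r_i − f(r_i)·(f′(r_i))^{-1} mod 23^{i+2}, with f′(x) = 2x. Iterate:
  r_0 = 10 (mod 23)
  r_1 = 33 (mod 529)
  r_2 = 1091 (mod 12167)
  r_3 = 207930 (mod 279841)
Final: r_3 = 207930, and one checks f(r_3) ≡ 0 mod 23^4.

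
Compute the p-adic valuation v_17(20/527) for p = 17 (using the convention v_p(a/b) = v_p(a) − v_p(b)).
v_17(20/527) = -1

Factor powers of 17 from the numerator and denominator of the reduced fraction: 20 = 17^0 · 20 and 527 = 17^1 · 31. Apply v_p(a/b) = v_p(a) − v_p(b): v_17(20/527) = 0 − 1 = -1.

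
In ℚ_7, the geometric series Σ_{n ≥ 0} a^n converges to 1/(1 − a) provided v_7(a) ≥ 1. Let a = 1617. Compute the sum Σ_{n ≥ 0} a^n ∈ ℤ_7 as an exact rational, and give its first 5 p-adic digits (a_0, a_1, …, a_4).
Σ a^n = 1/(1 − a) = -1/1616;  first 5 digits = (1, 0, 5, 4, 4)

v_7(a) = 2 ≥ 1, so the series converges in ℤ_7 to 1/(1 − a) = 1/(1 − 1617) = -1/1616. Expand this rational in ℤ_7: compute digits iteratively via d_i = x_i mod 7, x_{i+1} = (x_i − d_i)/7. The first 5 digits are (1, 0, 5, 4, 4).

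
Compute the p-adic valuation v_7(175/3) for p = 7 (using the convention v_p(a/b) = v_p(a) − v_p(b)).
v_7(175/3) = 1

Factor powers of 7 from the numerator and denominator of the reduced fraction: 175 = 7^1 · 25 and 3 = 7^0 · 3. Apply v_p(a/b) = v_p(a) − v_p(b): v_7(175/3) = 1 − 0 = 1.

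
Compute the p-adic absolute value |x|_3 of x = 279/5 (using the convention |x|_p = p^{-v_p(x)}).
|279/5|_3 = 1/9

Step 1 — compute v_3(x) by factoring powers of 3 out of the numerator and denominator: v_3(279/5) = 2. Step 2 — apply |x|_p = p^{-v_p(x)} = 3^{-2} = 1/9.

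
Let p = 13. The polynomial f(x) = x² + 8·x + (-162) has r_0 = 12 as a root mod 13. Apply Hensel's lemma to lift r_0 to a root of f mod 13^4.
r_3 = 23828 (mod 28561)

Hensel: r_{i+1} = r_i − f(r_i)·(f′(r_i))^{-1} mod 13^{i+2}, f′(x) = 2x + 8. Iterate:
  r_0 = 12 (mod 13)
  r_1 = 168 (mod 169)
  r_2 = 1858 (mod 2197)
  r_3 = 23828 (mod 28561)
Final: r = 23828 satisfies f(r) ≡ 0 mod 13^4.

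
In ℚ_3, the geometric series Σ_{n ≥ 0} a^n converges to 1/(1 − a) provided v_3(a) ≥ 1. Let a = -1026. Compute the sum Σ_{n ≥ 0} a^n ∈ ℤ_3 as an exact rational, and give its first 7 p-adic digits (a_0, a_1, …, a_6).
Σ a^n = 1/(1 − a) = 1/1027;  first 7 digits = (1, 0, 0, 1, 2, 1, 2)

v_3(a) = 3 ≥ 1, so the series converges in ℤ_3 to 1/(1 − a) = 1/(1 − (-1026)) = 1/1027. Expand this rational in ℤ_3: compute digits iteratively via d_i = x_i mod 3, x_{i+1} = (x_i − d_i)/3. The first 7 digits are (1, 0, 0, 1, 2, 1, 2).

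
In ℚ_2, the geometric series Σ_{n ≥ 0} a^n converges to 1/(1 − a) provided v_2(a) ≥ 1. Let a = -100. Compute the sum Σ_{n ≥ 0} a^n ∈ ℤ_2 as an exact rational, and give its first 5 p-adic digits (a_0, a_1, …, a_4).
Σ a^n = 1/(1 − a) = 1/101;  first 5 digits = (1, 0, 1, 1, 0)

v_2(a) = 2 ≥ 1, so the series converges in ℤ_2 to 1/(1 − a) = 1/(1 − (-100)) = 1/101. Expand this rational in ℤ_2: compute digits iteratively via d_i = x_i mod 2, x_{i+1} = (x_i − d_i)/2. The first 5 digits are (1, 0, 1, 1, 0).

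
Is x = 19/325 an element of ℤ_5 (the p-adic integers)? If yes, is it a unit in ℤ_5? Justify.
x ∉ ℤ_5 (v_5(x) = -2 < 0)

ℤ_5 = {x ∈ ℚ_5 : v_5(x) ≥ 0} and ℤ_5^× = {x ∈ ℤ_5 : v_5(x) = 0}. Here v_5(19/325) = v_5(num) − v_5(den) = -2; compare against these criteria.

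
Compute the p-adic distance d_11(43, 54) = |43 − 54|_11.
d_11(43, 54) = 1/11

Step 1 — x − y = 43 − 54 = -11. Step 2 — v_11(-11) = 1 (factor: -11 = −(11^1 · 1); the sign does not affect v_p). Step 3 — |x − y|_11 = 11^{-1} = 1/11.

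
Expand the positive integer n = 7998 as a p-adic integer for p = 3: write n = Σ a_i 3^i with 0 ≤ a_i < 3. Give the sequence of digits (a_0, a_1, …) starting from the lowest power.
(a_0, a_1, …) = (0, 2, 0, 2, 2, 2, 1, 0, 1)

Repeated division by 3 gives the digits low-to-high: 7998 = 2·3^1 + 2·3^3 + 2·3^4 + 2·3^5 + 1·3^6 + 1·3^8. Digit sequence: (0, 2, 0, 2, 2, 2, 1, 0, 1).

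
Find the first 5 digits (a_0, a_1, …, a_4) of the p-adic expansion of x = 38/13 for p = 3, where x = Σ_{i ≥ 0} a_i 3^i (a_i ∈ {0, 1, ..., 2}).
(a_0, …, a_4) = (2, 1, 0, 2, 0)

v_3(38/13) = 0 (numerator and denominator both coprime to 3), so x ∈ ℤ_3^×. Compute digits iteratively via a_i = x_i mod 3, x_{i+1} = (x_i − a_i)/3, with x_0 = x:
  x_0 = 38/13;  a_0 = 2;  x_1 = (x_0 − 2)/3 = 4/13
  x_1 = 4/13;  a_1 = 1;  x_2 = (x_1 − 1)/3 = -3/13
  x_2 = -3/13;  a_2 = 0;  x_3 = (x_2 − 0)/3 = -1/13
  x_3 = -1/13;  a_3 = 2;  x_4 = (x_3 − 2)/3 = -9/13
  x_4 = -9/13;  a_4 = 0;  x_5 = (x_4 − 0)/3 = -3/13
Digits: (2, 1, 0, 2, 0).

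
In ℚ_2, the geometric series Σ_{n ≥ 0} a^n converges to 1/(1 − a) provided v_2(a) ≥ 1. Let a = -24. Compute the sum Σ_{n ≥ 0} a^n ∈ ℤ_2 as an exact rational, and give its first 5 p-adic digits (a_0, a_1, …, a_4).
Σ a^n = 1/(1 − a) = 1/25;  first 5 digits = (1, 0, 0, 1, 0)

v_2(a) = 3 ≥ 1, so the series converges in ℤ_2 to 1/(1 − a) = 1/(1 − (-24)) = 1/25. Expand this rational in ℤ_2: compute digits iteratively via d_i = x_i mod 2, x_{i+1} = (x_i − d_i)/2. The first 5 digits are (1, 0, 0, 1, 0).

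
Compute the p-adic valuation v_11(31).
v_11(31) = 0

v_11(n) is the largest exponent k such that 11^k divides n. Factor out: 31 = 11^0 · 31. (Sign doesn't affect v_p.) So v_11(31) = 0.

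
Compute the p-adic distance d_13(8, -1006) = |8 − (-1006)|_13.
d_13(8, -1006) = 1/169

Step 1 — x − y = 8 − (-1006) = 1014. Step 2 — v_13(1014) = 2 (factor: 1014 = (13^2 · 6); the sign does not affect v_p). Step 3 — |x − y|_13 = 13^{-2} = 1/169.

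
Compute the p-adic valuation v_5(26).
v_5(26) = 0

v_5(n) is the largest exponent k such that 5^k divides n. Factor out: 26 = 5^0 · 26. (Sign doesn't affect v_p.) So v_5(26) = 0.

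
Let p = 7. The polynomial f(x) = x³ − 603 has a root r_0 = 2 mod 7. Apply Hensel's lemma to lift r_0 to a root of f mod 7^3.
r_2 = 317 (mod 343)

Hensel: r_{i+1} = r_i − f(r_i)/f′(r_i) mod 7^{i+2}, where f′(x) = 3x². Iterate:
  r_0 = 2 (mod 7)
  r_1 = 23 (mod 49)
  r_2 = 317 (mod 343)
Final: r = 317 with f(r) ≡ 0 mod 7^3.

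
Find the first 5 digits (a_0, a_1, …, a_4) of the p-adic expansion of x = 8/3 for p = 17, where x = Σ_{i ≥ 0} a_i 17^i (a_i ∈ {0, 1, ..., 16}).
(a_0, …, a_4) = (14, 5, 11, 5, 11)

v_17(8/3) = 0 (numerator and denominator both coprime to 17), so x ∈ ℤ_17^×. Compute digits iteratively via a_i = x_i mod 17, x_{i+1} = (x_i − a_i)/17, with x_0 = x:
  x_0 = 8/3;  a_0 = 14;  x_1 = (x_0 − 14)/17 = -2/3
  x_1 = -2/3;  a_1 = 5;  x_2 = (x_1 − 5)/17 = -1/3
  x_2 = -1/3;  a_2 = 11;  x_3 = (x_2 − 11)/17 = -2/3
  x_3 = -2/3;  a_3 = 5;  x_4 = (x_3 − 5)/17 = -1/3
  x_4 = -1/3;  a_4 = 11;  x_5 = (x_4 − 11)/17 = -2/3
Digits: (14, 5, 11, 5, 11).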